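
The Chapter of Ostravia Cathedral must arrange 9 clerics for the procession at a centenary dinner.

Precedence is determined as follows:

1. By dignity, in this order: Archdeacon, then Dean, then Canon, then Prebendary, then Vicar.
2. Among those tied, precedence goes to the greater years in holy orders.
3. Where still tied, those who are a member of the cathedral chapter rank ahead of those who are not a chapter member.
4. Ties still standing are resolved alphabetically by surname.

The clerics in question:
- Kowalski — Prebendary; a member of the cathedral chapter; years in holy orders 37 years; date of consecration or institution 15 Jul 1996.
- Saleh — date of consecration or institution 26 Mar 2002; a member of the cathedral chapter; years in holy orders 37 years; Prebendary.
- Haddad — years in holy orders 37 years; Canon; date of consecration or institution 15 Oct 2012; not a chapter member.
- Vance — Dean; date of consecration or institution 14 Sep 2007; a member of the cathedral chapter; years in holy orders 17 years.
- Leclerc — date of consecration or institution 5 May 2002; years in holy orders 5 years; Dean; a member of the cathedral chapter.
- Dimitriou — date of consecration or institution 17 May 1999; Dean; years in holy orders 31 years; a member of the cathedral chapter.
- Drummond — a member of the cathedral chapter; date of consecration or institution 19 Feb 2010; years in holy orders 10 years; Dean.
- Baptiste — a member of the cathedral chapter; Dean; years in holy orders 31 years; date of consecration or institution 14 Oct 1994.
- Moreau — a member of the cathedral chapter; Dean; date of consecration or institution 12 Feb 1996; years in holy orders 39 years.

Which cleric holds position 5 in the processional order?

By dignity: Moreau, Baptiste, Dimitriou, Vance, Drummond and Leclerc (Dean); then Haddad (Canon); then Kowalski and Saleh (Prebendary).
Among Moreau, Baptiste, Dimitriou, Vance, Drummond and Leclerc, by years in holy orders (higher first): Moreau (39 years) before Baptiste and Dimitriou (31 years) before Vance (17 years) before Drummond (10 years) before Leclerc (5 years).
Baptiste and Dimitriou are each a member of the cathedral chapter, so the next rule applies.
Among Baptiste and Dimitriou, alphabetically by surname: Baptiste before Dimitriou.
Kowalski and Saleh both have years in holy orders 37 years, so the next rule applies.
Kowalski and Saleh are each a member of the cathedral chapter, so the next rule applies.
Among Kowalski and Saleh, alphabetically by surname: Kowalski before Saleh.
Order: Moreau, Baptiste, Dimitriou, Vance, Drummond, Leclerc, Haddad, Kowalski, Saleh.

Drummond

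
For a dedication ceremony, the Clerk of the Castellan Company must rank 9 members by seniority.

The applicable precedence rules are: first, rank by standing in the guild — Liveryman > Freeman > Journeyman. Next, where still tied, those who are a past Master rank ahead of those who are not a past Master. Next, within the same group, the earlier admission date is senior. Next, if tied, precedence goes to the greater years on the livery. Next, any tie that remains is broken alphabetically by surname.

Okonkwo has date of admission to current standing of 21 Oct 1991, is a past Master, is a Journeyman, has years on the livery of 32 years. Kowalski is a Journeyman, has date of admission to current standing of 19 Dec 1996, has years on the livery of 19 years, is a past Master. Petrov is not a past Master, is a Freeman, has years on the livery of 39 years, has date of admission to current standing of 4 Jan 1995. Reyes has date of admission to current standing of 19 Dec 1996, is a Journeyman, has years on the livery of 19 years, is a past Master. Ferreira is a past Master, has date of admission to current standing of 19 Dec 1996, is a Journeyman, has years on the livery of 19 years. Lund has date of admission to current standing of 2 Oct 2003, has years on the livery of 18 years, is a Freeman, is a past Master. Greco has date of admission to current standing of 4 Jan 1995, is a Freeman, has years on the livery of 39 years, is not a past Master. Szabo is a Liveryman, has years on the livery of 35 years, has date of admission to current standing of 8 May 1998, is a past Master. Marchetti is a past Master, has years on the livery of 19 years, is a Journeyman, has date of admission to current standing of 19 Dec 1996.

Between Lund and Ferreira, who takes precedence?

Lund

By standing in the guild: Szabo (Liveryman); then Lund, Greco and Petrov (Freeman); then Okonkwo, Ferreira, Kowalski, Marchetti and Reyes (Journeyman).
Among Lund, Greco and Petrov, a past Master before not a past Master: Lund (a past Master) before Greco and Petrov (not a past Master).
Greco and Petrov both have date of admission to current standing 4 Jan 1995, so the next rule applies.
Greco and Petrov both have years on the livery 39 years, so the next rule applies.
Among Greco and Petrov, alphabetically by surname: Greco before Petrov.
Okonkwo, Ferreira, Kowalski, Marchetti and Reyes are each a past Master, so the next rule applies.
Among Okonkwo, Ferreira, Kowalski, Marchetti and Reyes, by date of admission to current standing (earlier first): Okonkwo (21 Oct 1991) before Ferreira, Kowalski, Marchetti and Reyes (19 Dec 1996).
Ferreira, Kowalski, Marchetti and Reyes all have years on the livery 19 years, so the next rule applies.
Among Ferreira, Kowalski, Marchetti and Reyes, alphabetically by surname: Ferreira before Kowalski before Marchetti before Reyes.
So Lund takes precedence.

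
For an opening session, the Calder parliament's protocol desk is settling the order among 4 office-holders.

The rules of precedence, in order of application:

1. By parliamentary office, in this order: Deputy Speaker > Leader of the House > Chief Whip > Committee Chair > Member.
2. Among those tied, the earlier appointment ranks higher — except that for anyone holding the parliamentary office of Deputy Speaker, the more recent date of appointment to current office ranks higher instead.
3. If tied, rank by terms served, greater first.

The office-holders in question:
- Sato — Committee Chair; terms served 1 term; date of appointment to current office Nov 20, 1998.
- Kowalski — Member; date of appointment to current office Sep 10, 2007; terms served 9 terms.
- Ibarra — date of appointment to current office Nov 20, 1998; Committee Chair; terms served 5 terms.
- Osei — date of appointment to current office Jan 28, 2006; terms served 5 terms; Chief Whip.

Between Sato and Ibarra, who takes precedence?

By parliamentary office: Osei (Chief Whip); then Ibarra and Sato (Committee Chair); then Kowalski (Member).
Ibarra and Sato both have date of appointment to current office Nov 20, 1998, so the next rule applies.
Among Ibarra and Sato, by terms served (higher first): Ibarra (5 terms) before Sato (1 term).
So Ibarra takes precedence.

Ibarra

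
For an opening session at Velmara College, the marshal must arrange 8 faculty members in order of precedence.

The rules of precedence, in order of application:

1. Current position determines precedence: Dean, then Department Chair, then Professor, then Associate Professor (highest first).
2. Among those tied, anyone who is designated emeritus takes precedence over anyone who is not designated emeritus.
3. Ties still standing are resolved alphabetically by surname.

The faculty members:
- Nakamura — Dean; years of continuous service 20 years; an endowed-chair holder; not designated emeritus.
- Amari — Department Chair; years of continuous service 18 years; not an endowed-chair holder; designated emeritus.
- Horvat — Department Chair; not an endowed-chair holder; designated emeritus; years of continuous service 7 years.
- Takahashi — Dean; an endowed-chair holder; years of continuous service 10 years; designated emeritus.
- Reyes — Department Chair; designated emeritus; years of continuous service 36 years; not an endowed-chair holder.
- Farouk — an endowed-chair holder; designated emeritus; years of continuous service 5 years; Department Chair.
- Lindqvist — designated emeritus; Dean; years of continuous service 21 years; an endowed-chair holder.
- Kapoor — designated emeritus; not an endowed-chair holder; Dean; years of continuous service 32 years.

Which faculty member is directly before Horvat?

By current position: Kapoor, Lindqvist, Takahashi and Nakamura (Dean); then Amari, Farouk, Horvat and Reyes (Department Chair).
Among Kapoor, Lindqvist, Takahashi and Nakamura, designated emeritus before not designated emeritus: Kapoor, Lindqvist and Takahashi (designated emeritus) before Nakamura (not designated emeritus).
Among Kapoor, Lindqvist and Takahashi, alphabetically by surname: Kapoor before Lindqvist before Takahashi.
Amari, Farouk, Horvat and Reyes are each designated emeritus, so the next rule applies.
Among Amari, Farouk, Horvat and Reyes, alphabetically by surname: Amari before Farouk before Horvat before Reyes.
Order: Kapoor, Lindqvist, Takahashi, Nakamura, Amari, Farouk, Horvat, Reyes.

Farouk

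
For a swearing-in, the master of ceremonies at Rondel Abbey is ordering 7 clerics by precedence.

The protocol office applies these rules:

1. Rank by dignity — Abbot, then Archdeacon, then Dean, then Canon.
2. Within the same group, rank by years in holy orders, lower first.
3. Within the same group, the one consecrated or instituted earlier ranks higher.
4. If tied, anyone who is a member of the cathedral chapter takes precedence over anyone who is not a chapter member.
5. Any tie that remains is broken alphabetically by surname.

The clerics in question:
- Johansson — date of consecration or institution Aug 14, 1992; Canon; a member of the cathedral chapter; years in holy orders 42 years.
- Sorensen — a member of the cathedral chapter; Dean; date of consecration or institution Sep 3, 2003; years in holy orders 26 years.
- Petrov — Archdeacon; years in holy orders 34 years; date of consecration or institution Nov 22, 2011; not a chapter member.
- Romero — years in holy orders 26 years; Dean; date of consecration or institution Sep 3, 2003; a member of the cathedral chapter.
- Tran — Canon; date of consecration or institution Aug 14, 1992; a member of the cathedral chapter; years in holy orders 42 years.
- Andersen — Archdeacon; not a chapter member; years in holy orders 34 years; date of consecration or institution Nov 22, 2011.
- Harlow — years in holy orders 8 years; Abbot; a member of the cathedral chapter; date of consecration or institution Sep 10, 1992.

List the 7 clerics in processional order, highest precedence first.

Harlow, Andersen, Petrov, Romero, Sorensen, Johansson, Tran

By dignity: Harlow (Abbot); then Andersen and Petrov (Archdeacon); then Romero and Sorensen (Dean); then Johansson and Tran (Canon).
Andersen and Petrov both have years in holy orders 34 years, so the next rule applies.
Andersen and Petrov both have date of consecration or institution Nov 22, 2011, so the next rule applies.
Andersen and Petrov are each not a chapter member, so the next rule applies.
Among Andersen and Petrov, alphabetically by surname: Andersen before Petrov.
Romero and Sorensen both have years in holy orders 26 years, so the next rule applies.
Romero and Sorensen both have date of consecration or institution Sep 3, 2003, so the next rule applies.
Romero and Sorensen are each a member of the cathedral chapter, so the next rule applies.
Among Romero and Sorensen, alphabetically by surname: Romero before Sorensen.
Johansson and Tran both have years in holy orders 42 years, so the next rule applies.
Johansson and Tran both have date of consecration or institution Aug 14, 1992, so the next rule applies.
Johansson and Tran are each a member of the cathedral chapter, so the next rule applies.
Among Johansson and Tran, alphabetically by surname: Johansson before Tran.
Full order: Harlow, Andersen, Petrov, Romero, Sorensen, Johansson, Tran.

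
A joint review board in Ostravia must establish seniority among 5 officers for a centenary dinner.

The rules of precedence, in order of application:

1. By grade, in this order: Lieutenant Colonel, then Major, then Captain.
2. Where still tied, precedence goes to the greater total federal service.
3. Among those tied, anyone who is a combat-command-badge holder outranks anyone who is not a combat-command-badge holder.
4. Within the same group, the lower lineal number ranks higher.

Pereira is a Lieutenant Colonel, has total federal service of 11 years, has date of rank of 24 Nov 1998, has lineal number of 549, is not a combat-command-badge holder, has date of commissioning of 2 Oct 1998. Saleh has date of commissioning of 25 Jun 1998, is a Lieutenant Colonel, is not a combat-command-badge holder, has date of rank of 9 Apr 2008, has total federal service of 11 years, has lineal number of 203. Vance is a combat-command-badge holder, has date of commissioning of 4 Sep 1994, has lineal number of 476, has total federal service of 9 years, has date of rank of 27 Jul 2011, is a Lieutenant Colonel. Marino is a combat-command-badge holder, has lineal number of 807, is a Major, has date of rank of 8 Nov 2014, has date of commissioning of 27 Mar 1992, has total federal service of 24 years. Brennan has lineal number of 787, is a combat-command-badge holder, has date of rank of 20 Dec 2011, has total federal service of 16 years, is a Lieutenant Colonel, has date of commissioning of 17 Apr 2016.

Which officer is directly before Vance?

By grade: Brennan, Saleh, Pereira and Vance (Lieutenant Colonel); then Marino (Major).
Among Brennan, Saleh, Pereira and Vance, by total federal service (higher first): Brennan (16 years) before Saleh and Pereira (11 years) before Vance (9 years).
Saleh and Pereira are each not a combat-command-badge holder, so the next rule applies.
Among Saleh and Pereira, by lineal number (lower first): Saleh (203) before Pereira (549).
Order: Brennan, Saleh, Pereira, Vance, Marino.

Pereira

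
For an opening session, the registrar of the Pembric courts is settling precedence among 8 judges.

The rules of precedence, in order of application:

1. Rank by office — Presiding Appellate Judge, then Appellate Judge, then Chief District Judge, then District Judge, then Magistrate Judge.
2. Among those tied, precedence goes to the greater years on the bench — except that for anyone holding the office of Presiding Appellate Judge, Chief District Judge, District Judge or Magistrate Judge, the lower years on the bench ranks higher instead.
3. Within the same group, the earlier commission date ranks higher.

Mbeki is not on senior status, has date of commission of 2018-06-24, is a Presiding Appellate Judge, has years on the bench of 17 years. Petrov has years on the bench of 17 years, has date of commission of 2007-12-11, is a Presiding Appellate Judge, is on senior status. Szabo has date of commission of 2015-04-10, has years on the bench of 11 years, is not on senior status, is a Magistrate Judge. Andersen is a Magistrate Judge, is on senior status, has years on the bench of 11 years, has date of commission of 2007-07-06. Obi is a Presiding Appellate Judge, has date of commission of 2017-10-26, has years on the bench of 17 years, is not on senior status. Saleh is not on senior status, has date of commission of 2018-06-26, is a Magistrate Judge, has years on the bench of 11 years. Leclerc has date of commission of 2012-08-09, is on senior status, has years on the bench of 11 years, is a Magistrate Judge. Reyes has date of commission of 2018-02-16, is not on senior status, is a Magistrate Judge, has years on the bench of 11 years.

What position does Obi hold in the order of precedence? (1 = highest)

2

By office: Petrov, Obi and Mbeki (Presiding Appellate Judge); then Andersen, Leclerc, Szabo, Reyes and Saleh (Magistrate Judge).
Petrov, Obi and Mbeki all have years on the bench 17 years, so the next rule applies.
Among Petrov, Obi and Mbeki, by date of commission (earlier first): Petrov (2007-12-11) before Obi (2017-10-26) before Mbeki (2018-06-24).
Andersen, Leclerc, Szabo, Reyes and Saleh all have years on the bench 11 years, so the next rule applies.
Among Andersen, Leclerc, Szabo, Reyes and Saleh, by date of commission (earlier first): Andersen (2007-07-06) before Leclerc (2012-08-09) before Szabo (2015-04-10) before Reyes (2018-02-16) before Saleh (2018-06-26).
Order: Petrov, Obi, Mbeki, Andersen, Leclerc, Szabo, Reyes, Saleh. So position 2.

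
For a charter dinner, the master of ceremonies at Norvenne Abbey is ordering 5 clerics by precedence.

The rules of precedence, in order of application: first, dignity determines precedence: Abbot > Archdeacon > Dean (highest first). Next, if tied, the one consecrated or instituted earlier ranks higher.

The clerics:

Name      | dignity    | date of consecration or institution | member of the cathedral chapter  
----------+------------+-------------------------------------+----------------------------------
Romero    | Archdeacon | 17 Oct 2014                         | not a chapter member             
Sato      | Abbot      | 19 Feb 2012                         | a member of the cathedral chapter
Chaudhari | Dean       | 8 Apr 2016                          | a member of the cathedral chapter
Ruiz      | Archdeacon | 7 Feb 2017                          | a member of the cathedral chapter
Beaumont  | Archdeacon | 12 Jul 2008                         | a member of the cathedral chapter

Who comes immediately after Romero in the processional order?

By dignity: Sato (Abbot); then Beaumont, Romero and Ruiz (Archdeacon); then Chaudhari (Dean).
Among Beaumont, Romero and Ruiz, by date of consecration or institution (earlier first): Beaumont (12 Jul 2008) before Romero (17 Oct 2014) before Ruiz (7 Feb 2017).
Order: Sato, Beaumont, Romero, Ruiz, Chaudhari.

Ruiz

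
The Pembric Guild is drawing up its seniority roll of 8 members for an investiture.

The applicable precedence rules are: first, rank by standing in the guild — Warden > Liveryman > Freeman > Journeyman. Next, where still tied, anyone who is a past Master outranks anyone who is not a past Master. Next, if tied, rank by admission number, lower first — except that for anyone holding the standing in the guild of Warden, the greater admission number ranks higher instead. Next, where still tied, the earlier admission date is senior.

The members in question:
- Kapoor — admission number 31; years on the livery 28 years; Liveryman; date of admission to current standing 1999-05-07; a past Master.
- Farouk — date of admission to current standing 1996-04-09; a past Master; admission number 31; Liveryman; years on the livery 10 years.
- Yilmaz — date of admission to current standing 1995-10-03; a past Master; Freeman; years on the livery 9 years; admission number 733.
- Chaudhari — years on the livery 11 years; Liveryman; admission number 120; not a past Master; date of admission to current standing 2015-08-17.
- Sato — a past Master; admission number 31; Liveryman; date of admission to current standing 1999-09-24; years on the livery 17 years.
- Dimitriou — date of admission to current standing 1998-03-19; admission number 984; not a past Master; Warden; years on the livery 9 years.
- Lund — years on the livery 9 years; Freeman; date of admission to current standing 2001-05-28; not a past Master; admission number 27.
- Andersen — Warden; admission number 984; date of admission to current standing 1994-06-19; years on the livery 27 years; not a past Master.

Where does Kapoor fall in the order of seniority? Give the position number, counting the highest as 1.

By standing in the guild: Andersen and Dimitriou (Warden); then Farouk, Kapoor, Sato and Chaudhari (Liveryman); then Yilmaz and Lund (Freeman).
Andersen and Dimitriou are each not a past Master, so the next rule applies.
Andersen and Dimitriou both have admission number 984, so the next rule applies.
Among Andersen and Dimitriou, by date of admission to current standing (earlier first): Andersen (1994-06-19) before Dimitriou (1998-03-19).
Among Farouk, Kapoor, Sato and Chaudhari, a past Master before not a past Master: Farouk, Kapoor and Sato (a past Master) before Chaudhari (not a past Master).
Farouk, Kapoor and Sato all have admission number 31, so the next rule applies.
Among Farouk, Kapoor and Sato, by date of admission to current standing (earlier first): Farouk (1996-04-09) before Kapoor (1999-05-07) before Sato (1999-09-24).
Among Yilmaz and Lund, a past Master before not a past Master: Yilmaz (a past Master) before Lund (not a past Master).
Order: Andersen, Dimitriou, Farouk, Kapoor, Sato, Chaudhari, Yilmaz, Lund. So position 4.

4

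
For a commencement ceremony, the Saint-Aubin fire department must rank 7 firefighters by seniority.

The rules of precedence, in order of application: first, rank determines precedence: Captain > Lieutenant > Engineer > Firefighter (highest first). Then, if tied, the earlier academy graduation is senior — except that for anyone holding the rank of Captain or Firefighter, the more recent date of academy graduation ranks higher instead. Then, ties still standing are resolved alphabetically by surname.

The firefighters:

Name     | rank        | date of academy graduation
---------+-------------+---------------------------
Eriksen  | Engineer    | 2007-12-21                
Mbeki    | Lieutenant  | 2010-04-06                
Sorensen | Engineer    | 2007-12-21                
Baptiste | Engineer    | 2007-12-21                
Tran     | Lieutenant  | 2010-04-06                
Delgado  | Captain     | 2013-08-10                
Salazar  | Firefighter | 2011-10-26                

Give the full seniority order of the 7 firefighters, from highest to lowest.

By rank: Delgado (Captain); then Mbeki and Tran (Lieutenant); then Baptiste, Eriksen and Sorensen (Engineer); then Salazar (Firefighter).
Mbeki and Tran both have date of academy graduation 2010-04-06, so the next rule applies.
Among Mbeki and Tran, alphabetically by surname: Mbeki before Tran.
Baptiste, Eriksen and Sorensen all have date of academy graduation 2007-12-21, so the next rule applies.
Among Baptiste, Eriksen and Sorensen, alphabetically by surname: Baptiste before Eriksen before Sorensen.
Full order: Delgado, Mbeki, Tran, Baptiste, Eriksen, Sorensen, Salazar.

Delgado, Mbeki, Tran, Baptiste, Eriksen, Sorensen, Salazar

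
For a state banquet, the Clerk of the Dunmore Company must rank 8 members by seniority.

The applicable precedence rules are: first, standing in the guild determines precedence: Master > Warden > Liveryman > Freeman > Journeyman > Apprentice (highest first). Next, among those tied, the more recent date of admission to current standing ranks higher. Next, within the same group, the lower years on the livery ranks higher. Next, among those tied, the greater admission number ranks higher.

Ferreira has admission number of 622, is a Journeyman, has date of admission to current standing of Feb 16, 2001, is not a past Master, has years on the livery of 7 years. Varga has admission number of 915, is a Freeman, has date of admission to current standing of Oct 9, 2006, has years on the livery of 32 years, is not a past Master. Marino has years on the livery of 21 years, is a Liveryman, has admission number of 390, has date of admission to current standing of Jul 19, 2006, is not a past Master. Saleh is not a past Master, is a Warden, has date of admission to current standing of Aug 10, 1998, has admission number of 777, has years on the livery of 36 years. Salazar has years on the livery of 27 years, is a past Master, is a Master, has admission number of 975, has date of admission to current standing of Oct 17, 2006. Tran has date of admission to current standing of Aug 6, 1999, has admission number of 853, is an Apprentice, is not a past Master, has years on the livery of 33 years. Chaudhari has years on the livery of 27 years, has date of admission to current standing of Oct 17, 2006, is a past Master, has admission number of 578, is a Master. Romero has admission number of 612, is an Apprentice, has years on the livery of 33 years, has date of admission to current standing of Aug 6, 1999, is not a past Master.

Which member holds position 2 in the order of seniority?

By standing in the guild: Salazar and Chaudhari (Master); then Saleh (Warden); then Marino (Liveryman); then Varga (Freeman); then Ferreira (Journeyman); then Tran and Romero (Apprentice).
Salazar and Chaudhari both have date of admission to current standing Oct 17, 2006, so the next rule applies.
Salazar and Chaudhari both have years on the livery 27 years, so the next rule applies.
Among Salazar and Chaudhari, by admission number (higher first): Salazar (975) before Chaudhari (578).
Tran and Romero both have date of admission to current standing Aug 6, 1999, so the next rule applies.
Tran and Romero both have years on the livery 33 years, so the next rule applies.
Among Tran and Romero, by admission number (higher first): Tran (853) before Romero (612).
Order: Salazar, Chaudhari, Saleh, Marino, Varga, Ferreira, Tran, Romero.

Chaudhari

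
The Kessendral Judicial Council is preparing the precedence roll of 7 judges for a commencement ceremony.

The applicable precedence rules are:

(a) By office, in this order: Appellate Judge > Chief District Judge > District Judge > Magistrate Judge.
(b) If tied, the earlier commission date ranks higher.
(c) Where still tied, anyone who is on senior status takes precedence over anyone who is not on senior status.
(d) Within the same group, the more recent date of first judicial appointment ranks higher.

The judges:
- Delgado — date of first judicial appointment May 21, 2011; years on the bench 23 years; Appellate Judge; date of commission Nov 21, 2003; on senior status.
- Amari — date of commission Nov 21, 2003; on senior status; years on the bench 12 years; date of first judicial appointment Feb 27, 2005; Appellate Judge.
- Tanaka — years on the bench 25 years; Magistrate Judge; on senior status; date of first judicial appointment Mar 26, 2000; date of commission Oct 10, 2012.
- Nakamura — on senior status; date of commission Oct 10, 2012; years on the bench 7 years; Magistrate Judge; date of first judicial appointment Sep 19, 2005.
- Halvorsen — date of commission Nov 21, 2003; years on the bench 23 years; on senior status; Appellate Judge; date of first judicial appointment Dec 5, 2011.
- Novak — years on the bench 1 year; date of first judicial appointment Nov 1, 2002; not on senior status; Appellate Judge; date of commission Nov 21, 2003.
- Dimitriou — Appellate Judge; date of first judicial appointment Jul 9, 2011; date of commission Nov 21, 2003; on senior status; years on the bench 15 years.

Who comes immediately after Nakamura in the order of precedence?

By office: Halvorsen, Dimitriou, Delgado, Amari and Novak (Appellate Judge); then Nakamura and Tanaka (Magistrate Judge).
Halvorsen, Dimitriou, Delgado, Amari and Novak all have date of commission Nov 21, 2003, so the next rule applies.
Among Halvorsen, Dimitriou, Delgado, Amari and Novak, on senior status before not on senior status: Halvorsen, Dimitriou, Delgado and Amari (on senior status) before Novak (not on senior status).
Among Halvorsen, Dimitriou, Delgado and Amari, by date of first judicial appointment (later first): Halvorsen (Dec 5, 2011) before Dimitriou (Jul 9, 2011) before Delgado (May 21, 2011) before Amari (Feb 27, 2005).
Nakamura and Tanaka both have date of commission Oct 10, 2012, so the next rule applies.
Nakamura and Tanaka are each on senior status, so the next rule applies.
Among Nakamura and Tanaka, by date of first judicial appointment (later first): Nakamura (Sep 19, 2005) before Tanaka (Mar 26, 2000).
Order: Halvorsen, Dimitriou, Delgado, Amari, Novak, Nakamura, Tanaka.

Tanaka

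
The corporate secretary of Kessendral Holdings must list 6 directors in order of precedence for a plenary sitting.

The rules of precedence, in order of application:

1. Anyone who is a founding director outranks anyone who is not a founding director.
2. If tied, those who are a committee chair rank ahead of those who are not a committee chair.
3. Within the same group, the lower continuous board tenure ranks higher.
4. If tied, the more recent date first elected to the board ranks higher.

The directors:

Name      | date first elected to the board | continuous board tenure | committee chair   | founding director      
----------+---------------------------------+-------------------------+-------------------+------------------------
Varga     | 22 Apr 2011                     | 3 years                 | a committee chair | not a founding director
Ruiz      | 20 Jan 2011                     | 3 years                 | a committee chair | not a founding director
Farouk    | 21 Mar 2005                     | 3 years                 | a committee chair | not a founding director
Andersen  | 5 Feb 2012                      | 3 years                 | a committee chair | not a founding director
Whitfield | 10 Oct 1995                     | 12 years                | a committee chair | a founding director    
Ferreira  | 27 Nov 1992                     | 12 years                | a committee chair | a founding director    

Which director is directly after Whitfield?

By the first rule: Whitfield and Ferreira (both a founding director); then Andersen, Varga, Ruiz and Farouk (each not a founding director).
Whitfield and Ferreira are each a committee chair, so the next rule applies.
Whitfield and Ferreira both have continuous board tenure 12 years, so the next rule applies.
Among Whitfield and Ferreira, by date first elected to the board (later first): Whitfield (10 Oct 1995) before Ferreira (27 Nov 1992).
Andersen, Varga, Ruiz and Farouk are each a committee chair, so the next rule applies.
Andersen, Varga, Ruiz and Farouk all have continuous board tenure 3 years, so the next rule applies.
Among Andersen, Varga, Ruiz and Farouk, by date first elected to the board (later first): Andersen (5 Feb 2012) before Varga (22 Apr 2011) before Ruiz (20 Jan 2011) before Farouk (21 Mar 2005).
Order: Whitfield, Ferreira, Andersen, Varga, Ruiz, Farouk.

Ferreira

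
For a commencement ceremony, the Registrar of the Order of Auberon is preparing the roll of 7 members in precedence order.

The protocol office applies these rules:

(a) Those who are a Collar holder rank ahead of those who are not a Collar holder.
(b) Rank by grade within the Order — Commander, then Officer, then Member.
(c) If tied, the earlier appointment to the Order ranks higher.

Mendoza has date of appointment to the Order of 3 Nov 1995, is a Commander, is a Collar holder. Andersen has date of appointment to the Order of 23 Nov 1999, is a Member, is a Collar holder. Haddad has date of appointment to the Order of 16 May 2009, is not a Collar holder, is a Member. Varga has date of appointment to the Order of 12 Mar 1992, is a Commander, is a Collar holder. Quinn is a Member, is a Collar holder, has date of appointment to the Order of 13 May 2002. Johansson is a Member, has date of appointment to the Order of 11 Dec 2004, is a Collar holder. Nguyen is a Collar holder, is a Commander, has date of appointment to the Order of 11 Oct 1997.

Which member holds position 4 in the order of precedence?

Andersen

By the first rule: Varga, Mendoza, Nguyen, Andersen, Quinn and Johansson (each a Collar holder); then Haddad (not a Collar holder).
Among Varga, Mendoza, Nguyen, Andersen, Quinn and Johansson, by grade within the Order: Varga, Mendoza and Nguyen (Commander) before Andersen, Quinn and Johansson (Member).
Among Varga, Mendoza and Nguyen, by date of appointment to the Order (earlier first): Varga (12 Mar 1992) before Mendoza (3 Nov 1995) before Nguyen (11 Oct 1997).
Among Andersen, Quinn and Johansson, by date of appointment to the Order (earlier first): Andersen (23 Nov 1999) before Quinn (13 May 2002) before Johansson (11 Dec 2004).
Order: Varga, Mendoza, Nguyen, Andersen, Quinn, Johansson, Haddad.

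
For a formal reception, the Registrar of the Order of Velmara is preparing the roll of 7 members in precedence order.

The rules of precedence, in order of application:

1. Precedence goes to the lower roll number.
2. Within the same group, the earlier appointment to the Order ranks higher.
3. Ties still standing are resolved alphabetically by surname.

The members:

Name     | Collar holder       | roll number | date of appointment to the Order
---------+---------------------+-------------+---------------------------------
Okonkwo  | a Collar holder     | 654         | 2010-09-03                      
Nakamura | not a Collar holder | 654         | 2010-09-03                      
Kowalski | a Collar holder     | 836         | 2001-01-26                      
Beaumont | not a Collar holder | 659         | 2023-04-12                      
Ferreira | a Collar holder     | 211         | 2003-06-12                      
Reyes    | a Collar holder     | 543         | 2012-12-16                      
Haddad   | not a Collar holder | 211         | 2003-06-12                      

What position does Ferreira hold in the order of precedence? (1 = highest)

By roll number (lower first): Ferreira and Haddad (both 211); then Reyes (543); then Nakamura and Okonkwo (both 654); then Beaumont (659); then Kowalski (836).
Ferreira and Haddad both have date of appointment to the Order 2003-06-12, so the next rule applies.
Among Ferreira and Haddad, alphabetically by surname: Ferreira before Haddad.
Nakamura and Okonkwo both have date of appointment to the Order 2010-09-03, so the next rule applies.
Among Nakamura and Okonkwo, alphabetically by surname: Nakamura before Okonkwo.
Order: Ferreira, Haddad, Reyes, Nakamura, Okonkwo, Beaumont, Kowalski. So position 1.

1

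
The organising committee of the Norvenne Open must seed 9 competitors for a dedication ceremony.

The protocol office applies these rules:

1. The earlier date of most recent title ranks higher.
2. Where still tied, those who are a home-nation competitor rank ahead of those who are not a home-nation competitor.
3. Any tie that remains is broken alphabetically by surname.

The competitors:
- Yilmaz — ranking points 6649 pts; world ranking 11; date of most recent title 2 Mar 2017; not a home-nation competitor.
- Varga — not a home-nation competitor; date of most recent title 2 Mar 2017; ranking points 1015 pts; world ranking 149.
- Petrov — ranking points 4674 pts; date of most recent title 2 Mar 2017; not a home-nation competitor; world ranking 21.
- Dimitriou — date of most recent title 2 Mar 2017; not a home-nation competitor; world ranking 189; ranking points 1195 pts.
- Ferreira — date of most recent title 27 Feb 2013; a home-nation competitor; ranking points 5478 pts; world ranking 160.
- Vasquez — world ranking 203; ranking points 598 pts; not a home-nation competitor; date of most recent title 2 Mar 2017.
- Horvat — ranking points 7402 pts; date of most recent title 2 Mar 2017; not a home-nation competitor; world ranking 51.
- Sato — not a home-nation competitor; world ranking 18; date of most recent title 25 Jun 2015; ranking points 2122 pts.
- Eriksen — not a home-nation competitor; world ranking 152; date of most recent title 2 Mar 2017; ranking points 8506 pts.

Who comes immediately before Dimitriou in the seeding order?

Sato

By date of most recent title (earlier first): Ferreira (27 Feb 2013); then Sato (25 Jun 2015); then Dimitriou, Eriksen, Horvat, Petrov, Varga, Vasquez and Yilmaz (each 2 Mar 2017).
Dimitriou, Eriksen, Horvat, Petrov, Varga, Vasquez and Yilmaz are each not a home-nation competitor, so the next rule applies.
Among Dimitriou, Eriksen, Horvat, Petrov, Varga, Vasquez and Yilmaz, alphabetically by surname: Dimitriou before Eriksen before Horvat before Petrov before Varga before Vasquez before Yilmaz.
Order: Ferreira, Sato, Dimitriou, Eriksen, Horvat, Petrov, Varga, Vasquez, Yilmaz.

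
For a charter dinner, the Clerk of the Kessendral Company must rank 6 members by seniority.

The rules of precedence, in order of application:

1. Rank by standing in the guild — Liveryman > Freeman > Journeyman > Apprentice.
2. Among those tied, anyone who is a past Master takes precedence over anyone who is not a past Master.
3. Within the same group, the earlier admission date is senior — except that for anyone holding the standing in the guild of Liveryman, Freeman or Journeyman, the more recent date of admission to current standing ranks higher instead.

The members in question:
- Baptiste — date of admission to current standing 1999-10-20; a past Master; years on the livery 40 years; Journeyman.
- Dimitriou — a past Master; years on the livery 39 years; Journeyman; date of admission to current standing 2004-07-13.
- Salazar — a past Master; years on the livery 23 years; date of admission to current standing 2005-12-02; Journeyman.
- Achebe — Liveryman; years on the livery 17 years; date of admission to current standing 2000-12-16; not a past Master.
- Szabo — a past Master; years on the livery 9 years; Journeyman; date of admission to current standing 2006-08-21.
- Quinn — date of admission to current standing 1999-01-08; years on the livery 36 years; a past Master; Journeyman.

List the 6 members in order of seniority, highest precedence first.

Achebe, Szabo, Salazar, Dimitriou, Baptiste, Quinn

By standing in the guild: Achebe (Liveryman); then Szabo, Salazar, Dimitriou, Baptiste and Quinn (Journeyman).
Szabo, Salazar, Dimitriou, Baptiste and Quinn are each a past Master, so the next rule applies.
Among Szabo, Salazar, Dimitriou, Baptiste and Quinn, by date of admission to current standing (later first) (reversed rule for this group): Szabo (2006-08-21) before Salazar (2005-12-02) before Dimitriou (2004-07-13) before Baptiste (1999-10-20) before Quinn (1999-01-08).
Full order: Achebe, Szabo, Salazar, Dimitriou, Baptiste, Quinn.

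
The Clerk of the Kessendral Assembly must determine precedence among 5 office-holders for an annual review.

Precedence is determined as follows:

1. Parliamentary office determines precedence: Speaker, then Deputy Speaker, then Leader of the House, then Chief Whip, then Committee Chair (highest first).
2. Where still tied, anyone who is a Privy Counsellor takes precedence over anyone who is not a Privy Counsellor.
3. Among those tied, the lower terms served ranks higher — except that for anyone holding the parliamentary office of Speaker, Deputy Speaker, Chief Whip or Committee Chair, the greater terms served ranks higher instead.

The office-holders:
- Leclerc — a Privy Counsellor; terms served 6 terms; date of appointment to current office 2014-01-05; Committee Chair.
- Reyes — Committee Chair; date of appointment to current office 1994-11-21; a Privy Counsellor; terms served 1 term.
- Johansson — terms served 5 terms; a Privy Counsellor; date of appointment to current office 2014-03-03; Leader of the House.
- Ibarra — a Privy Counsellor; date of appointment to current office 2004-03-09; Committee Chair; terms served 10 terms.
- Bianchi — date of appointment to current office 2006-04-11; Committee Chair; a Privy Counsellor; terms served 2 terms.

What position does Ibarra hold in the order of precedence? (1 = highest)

By parliamentary office: Johansson (Leader of the House); then Ibarra, Leclerc, Bianchi and Reyes (Committee Chair).
Ibarra, Leclerc, Bianchi and Reyes are each a Privy Counsellor, so the next rule applies.
Among Ibarra, Leclerc, Bianchi and Reyes, by terms served (higher first) (reversed rule for this group): Ibarra (10 terms) before Leclerc (6 terms) before Bianchi (2 terms) before Reyes (1 term).
Order: Johansson, Ibarra, Leclerc, Bianchi, Reyes. So position 2.

2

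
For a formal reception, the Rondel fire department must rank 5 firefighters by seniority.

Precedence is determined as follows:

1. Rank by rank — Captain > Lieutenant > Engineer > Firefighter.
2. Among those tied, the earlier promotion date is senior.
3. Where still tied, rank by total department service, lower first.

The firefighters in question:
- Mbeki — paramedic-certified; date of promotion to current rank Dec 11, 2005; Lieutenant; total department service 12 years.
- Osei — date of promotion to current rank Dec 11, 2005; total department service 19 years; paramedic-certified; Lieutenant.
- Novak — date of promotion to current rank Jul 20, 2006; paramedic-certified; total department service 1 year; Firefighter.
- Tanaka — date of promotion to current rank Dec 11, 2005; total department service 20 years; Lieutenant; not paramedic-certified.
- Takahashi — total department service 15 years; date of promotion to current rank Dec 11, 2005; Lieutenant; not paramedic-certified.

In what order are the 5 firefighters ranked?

By rank: Mbeki, Takahashi, Osei and Tanaka (Lieutenant); then Novak (Firefighter).
Mbeki, Takahashi, Osei and Tanaka all have date of promotion to current rank Dec 11, 2005, so the next rule applies.
Among Mbeki, Takahashi, Osei and Tanaka, by total department service (lower first): Mbeki (12 years) before Takahashi (15 years) before Osei (19 years) before Tanaka (20 years).
Full order: Mbeki, Takahashi, Osei, Tanaka, Novak.

Mbeki, Takahashi, Osei, Tanaka, Novak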